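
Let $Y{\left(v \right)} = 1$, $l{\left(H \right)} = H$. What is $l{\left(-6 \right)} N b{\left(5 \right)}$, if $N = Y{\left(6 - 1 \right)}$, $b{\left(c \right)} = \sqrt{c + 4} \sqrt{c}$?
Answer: $- 18 \sqrt{5} \approx -40.249$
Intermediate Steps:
$b{\left(c \right)} = \sqrt{c} \sqrt{4 + c}$ ($b{\left(c \right)} = \sqrt{4 + c} \sqrt{c} = \sqrt{c} \sqrt{4 + c}$)
$N = 1$
$l{\left(-6 \right)} N b{\left(5 \right)} = \left(-6\right) 1 \sqrt{5} \sqrt{4 + 5} = - 6 \sqrt{5} \sqrt{9} = - 6 \sqrt{5} \cdot 3 = - 6 \cdot 3 \sqrt{5} = - 18 \sqrt{5}$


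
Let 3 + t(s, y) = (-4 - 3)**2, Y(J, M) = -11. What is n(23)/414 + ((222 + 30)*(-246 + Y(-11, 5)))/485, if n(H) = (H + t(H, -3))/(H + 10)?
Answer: -12822787/96030 ≈ -133.53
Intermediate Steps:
t(s, y) = 46 (t(s, y) = -3 + (-4 - 3)**2 = -3 + (-7)**2 = -3 + 49 = 46)
n(H) = (46 + H)/(10 + H) (n(H) = (H + 46)/(H + 10) = (46 + H)/(10 + H))
n(23)/414 + ((222 + 30)*(-246 + Y(-11, 5)))/485 = ((46 + 23)/(10 + 23))/414 + ((222 + 30)*(-246 - 11))/485 = (69/33)*(1/414) + (252*(-257))*(1/485) = ((1/33)*69)*(1/414) - 64764*1/485 = (23/11)*(1/414) - 64764/485 = 1/198 - 64764/485 = -12822787/96030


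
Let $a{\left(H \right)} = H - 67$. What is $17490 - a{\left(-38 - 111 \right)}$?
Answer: $17706$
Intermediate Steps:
$a{\left(H \right)} = -67 + H$
$17490 - a{\left(-38 - 111 \right)} = 17490 - \left(-67 - 149\right) = 17490 - -216 = 17490 + 216 = 17706$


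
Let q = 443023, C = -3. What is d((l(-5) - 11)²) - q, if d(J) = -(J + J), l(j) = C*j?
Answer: -443055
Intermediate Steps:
l(j) = -3*j
d(J) = -2*J
d((l(-5) - 11)²) - q = -2*(-3*(-5) - 11)² - 1*443023 = -2*(15 - 11)² - 443023 = -2*4² - 443023 = -2*16 - 443023 = -32 - 443023 = -443055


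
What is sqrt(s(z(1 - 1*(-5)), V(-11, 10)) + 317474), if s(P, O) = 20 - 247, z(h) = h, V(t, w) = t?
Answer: sqrt(317247) ≈ 563.25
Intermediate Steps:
s(P, O) = -227
sqrt(s(z(1 - 1*(-5)), V(-11, 10)) + 317474) = sqrt(-227 + 317474) = sqrt(317247)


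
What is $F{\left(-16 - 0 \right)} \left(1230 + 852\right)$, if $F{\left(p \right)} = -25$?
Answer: $-52050$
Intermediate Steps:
$F{\left(-16 - 0 \right)} \left(1230 + 852\right) = - 25 \left(1230 + 852\right) = \left(-25\right) 2082 = -52050$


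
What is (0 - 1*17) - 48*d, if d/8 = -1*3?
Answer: 1135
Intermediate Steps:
d = -24 (d = 8*(-1*3) = 8*(-3) = -24)
(0 - 1*17) - 48*d = (0 - 1*17) - 48*(-24) = (0 - 17) + 1152 = -17 + 1152 = 1135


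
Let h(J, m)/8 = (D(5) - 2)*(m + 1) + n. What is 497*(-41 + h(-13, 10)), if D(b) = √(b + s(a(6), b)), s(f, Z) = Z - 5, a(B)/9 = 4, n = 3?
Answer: -95921 + 43736*√5 ≈ 1875.7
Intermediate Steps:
a(B) = 36 (a(B) = 9*4 = 36)
s(f, Z) = -5 + Z
D(b) = √(-5 + 2*b) (D(b) = √(b + (-5 + b)) = √(-5 + 2*b))
h(J, m) = 24 + 8*(1 + m)*(-2 + √5) (h(J, m) = 8*((√(-5 + 2*5) - 2)*(m + 1) + 3) = 8*((√(-5 + 10) - 2)*(1 + m) + 3) = 8*((√5 - 2)*(1 + m) + 3) = 8*((-2 + √5)*(1 + m) + 3) = 8*((1 + m)*(-2 + √5) + 3) = 8*(3 + (1 + m)*(-2 + √5)) = 24 + 8*(1 + m)*(-2 + √5))
497*(-41 + h(-13, 10)) = 497*(-41 + (8 - 16*10 + 8*√5 + 8*10*√5)) = 497*(-41 + (8 - 160 + 8*√5 + 80*√5)) = 497*(-41 + (-152 + 88*√5)) = 497*(-193 + 88*√5) = -95921 + 43736*√5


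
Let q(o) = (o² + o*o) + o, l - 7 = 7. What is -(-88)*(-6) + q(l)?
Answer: -122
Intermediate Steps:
l = 14 (l = 7 + 7 = 14)
q(o) = o + 2*o² (q(o) = (o² + o²) + o = 2*o² + o = o + 2*o²)
-(-88)*(-6) + q(l) = -(-88)*(-6) + 14*(1 + 2*14) = -22*24 + 14*(1 + 28) = -528 + 14*29 = -528 + 406 = -122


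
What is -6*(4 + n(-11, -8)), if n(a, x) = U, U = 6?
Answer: -60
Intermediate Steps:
n(a, x) = 6
-6*(4 + n(-11, -8)) = -6*(4 + 6) = -6*10 = -60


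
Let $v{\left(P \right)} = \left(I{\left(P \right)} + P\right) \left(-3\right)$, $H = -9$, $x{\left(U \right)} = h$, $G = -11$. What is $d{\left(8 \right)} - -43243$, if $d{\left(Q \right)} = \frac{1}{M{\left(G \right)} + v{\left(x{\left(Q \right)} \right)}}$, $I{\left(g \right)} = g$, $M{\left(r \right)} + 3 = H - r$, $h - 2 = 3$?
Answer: $\frac{1340532}{31} \approx 43243.0$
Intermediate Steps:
$h = 5$ ($h = 2 + 3 = 5$)
$x{\left(U \right)} = 5$
$M{\left(r \right)} = -12 - r$ ($M{\left(r \right)} = -3 - \left(9 + r\right) = -12 - r$)
$v{\left(P \right)} = - 6 P$ ($v{\left(P \right)} = \left(P + P\right) \left(-3\right) = 2 P \left(-3\right) = - 6 P$)
$d{\left(Q \right)} = - \frac{1}{31}$ ($d{\left(Q \right)} = \frac{1}{\left(-12 - -11\right) - 30} = \frac{1}{\left(-12 + 11\right) - 30} = \frac{1}{-1 - 30} = \frac{1}{-31} = - \frac{1}{31}$)
$d{\left(8 \right)} - -43243 = - \frac{1}{31} - -43243 = - \frac{1}{31} + 43243 = \frac{1340532}{31}$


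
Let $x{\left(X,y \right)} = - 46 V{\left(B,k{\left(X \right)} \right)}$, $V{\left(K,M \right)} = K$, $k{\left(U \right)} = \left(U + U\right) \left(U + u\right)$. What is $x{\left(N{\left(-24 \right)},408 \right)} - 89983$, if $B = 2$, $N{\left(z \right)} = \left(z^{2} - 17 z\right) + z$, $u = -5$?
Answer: $-90075$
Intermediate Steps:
$N{\left(z \right)} = z^{2} - 16 z$
$k{\left(U \right)} = 2 U \left(-5 + U\right)$ ($k{\left(U \right)} = \left(U + U\right) \left(U - 5\right) = 2 U \left(-5 + U\right)$)
$x{\left(X,y \right)} = -92$ ($x{\left(X,y \right)} = \left(-46\right) 2 = -92$)
$x{\left(N{\left(-24 \right)},408 \right)} - 89983 = -92 - 89983 = -90075$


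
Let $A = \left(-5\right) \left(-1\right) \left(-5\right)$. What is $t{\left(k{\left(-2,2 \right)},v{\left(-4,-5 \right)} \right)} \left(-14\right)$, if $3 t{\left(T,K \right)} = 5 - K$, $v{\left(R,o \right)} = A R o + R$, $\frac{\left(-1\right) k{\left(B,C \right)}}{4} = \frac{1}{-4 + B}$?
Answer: $- \frac{7126}{3} \approx -2375.3$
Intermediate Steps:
$k{\left(B,C \right)} = - \frac{4}{-4 + B}$
$A = -25$ ($A = 5 \left(-5\right) = -25$)
$v{\left(R,o \right)} = R - 25 R o$ ($v{\left(R,o \right)} = - 25 R o + R = R - 25 R o$)
$t{\left(T,K \right)} = \frac{5}{3} - \frac{K}{3}$ ($t{\left(T,K \right)} = \frac{5 - K}{3} = \frac{5}{3} - \frac{K}{3}$)
$t{\left(k{\left(-2,2 \right)},v{\left(-4,-5 \right)} \right)} \left(-14\right) = \left(\frac{5}{3} - \frac{\left(-4\right) \left(1 - -125\right)}{3}\right) \left(-14\right) = \left(\frac{5}{3} - \frac{\left(-4\right) \left(1 + 125\right)}{3}\right) \left(-14\right) = \left(\frac{5}{3} - \frac{\left(-4\right) 126}{3}\right) \left(-14\right) = \left(\frac{5}{3} - -168\right) \left(-14\right) = \left(\frac{5}{3} + 168\right) \left(-14\right) = \frac{509}{3} \left(-14\right) = - \frac{7126}{3}$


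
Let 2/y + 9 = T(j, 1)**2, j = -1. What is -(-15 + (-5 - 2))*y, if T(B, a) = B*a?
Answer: -11/2 ≈ -5.5000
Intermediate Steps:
y = -1/4 (y = 2/(-9 + (-1*1)**2) = 2/(-9 + (-1)**2) = 2/(-9 + 1) = 2/(-8) = 2*(-1/8) = -1/4 ≈ -0.25000)
-(-15 + (-5 - 2))*y = -(-15 + (-5 - 2))*(-1)/4 = -(-15 - 7)*(-1)/4 = -(-22)*(-1)/4 = -1*11/2 = -11/2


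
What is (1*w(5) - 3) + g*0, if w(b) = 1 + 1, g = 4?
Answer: -1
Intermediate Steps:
w(b) = 2
(1*w(5) - 3) + g*0 = (1*2 - 3) + 4*0 = (2 - 3) + 0 = -1 + 0 = -1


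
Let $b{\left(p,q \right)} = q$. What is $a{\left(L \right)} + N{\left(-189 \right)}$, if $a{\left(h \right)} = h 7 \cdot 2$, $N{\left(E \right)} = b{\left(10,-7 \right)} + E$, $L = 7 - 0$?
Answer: $-98$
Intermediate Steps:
$L = 7$ ($L = 7 + 0 = 7$)
$N{\left(E \right)} = -7 + E$
$a{\left(h \right)} = 14 h$ ($a{\left(h \right)} = 7 h 2 = 14 h$)
$a{\left(L \right)} + N{\left(-189 \right)} = 14 \cdot 7 - 196 = 98 - 196 = -98$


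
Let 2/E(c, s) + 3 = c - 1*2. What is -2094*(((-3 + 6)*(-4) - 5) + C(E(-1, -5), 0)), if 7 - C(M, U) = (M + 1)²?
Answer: 65612/3 ≈ 21871.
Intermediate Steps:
E(c, s) = 2/(-5 + c) (E(c, s) = 2/(-3 + (c - 1*2)) = 2/(-3 + (c - 2)) = 2/(-3 + (-2 + c)) = 2/(-5 + c))
C(M, U) = 7 - (1 + M)² (C(M, U) = 7 - (M + 1)² = 7 - (1 + M)²)
-2094*(((-3 + 6)*(-4) - 5) + C(E(-1, -5), 0)) = -2094*(((-3 + 6)*(-4) - 5) + (7 - (1 + 2/(-5 - 1))²)) = -2094*((3*(-4) - 5) + (7 - (1 + 2/(-6))²)) = -2094*((-12 - 5) + (7 - (1 + 2*(-⅙))²)) = -2094*(-17 + (7 - (1 - ⅓)²)) = -2094*(-17 + (7 - (⅔)²)) = -2094*(-17 + (7 - 1*4/9)) = -2094*(-17 + (7 - 4/9)) = -2094*(-17 + 59/9) = -2094*(-94/9) = 65612/3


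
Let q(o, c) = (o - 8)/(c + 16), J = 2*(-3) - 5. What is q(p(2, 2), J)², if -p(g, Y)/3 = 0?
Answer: 64/25 ≈ 2.5600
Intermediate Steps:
p(g, Y) = 0 (p(g, Y) = -3*0 = 0)
J = -11 (J = -6 - 5 = -11)
q(o, c) = (-8 + o)/(16 + c)
q(p(2, 2), J)² = ((-8 + 0)/(16 - 11))² = (-8/5)² = 64/25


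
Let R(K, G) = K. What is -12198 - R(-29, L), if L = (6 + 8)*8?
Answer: -12169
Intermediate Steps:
L = 112 (L = 14*8 = 112)
-12198 - R(-29, L) = -12198 - 1*(-29) = -12198 + 29 = -12169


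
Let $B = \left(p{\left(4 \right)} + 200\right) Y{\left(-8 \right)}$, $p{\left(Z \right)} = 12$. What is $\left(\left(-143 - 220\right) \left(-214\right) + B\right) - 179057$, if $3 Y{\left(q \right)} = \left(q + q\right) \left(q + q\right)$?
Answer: $- \frac{249853}{3} \approx -83284.0$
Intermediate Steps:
$Y{\left(q \right)} = \frac{4 q^{2}}{3}$ ($Y{\left(q \right)} = \frac{\left(q + q\right) \left(q + q\right)}{3} = \frac{2 q 2 q}{3} = \frac{4 q^{2}}{3}$)
$B = \frac{54272}{3}$ ($B = \left(12 + 200\right) \frac{4 \left(-8\right)^{2}}{3} = 212 \cdot \frac{4}{3} \cdot 64 = 212 \cdot \frac{256}{3} = \frac{54272}{3} \approx 18091.0$)
$\left(\left(-143 - 220\right) \left(-214\right) + B\right) - 179057 = \left(\left(-143 - 220\right) \left(-214\right) + \frac{54272}{3}\right) - 179057 = \left(\left(-363\right) \left(-214\right) + \frac{54272}{3}\right) - 179057 = \left(77682 + \frac{54272}{3}\right) - 179057 = \frac{287318}{3} - 179057 = - \frac{249853}{3}$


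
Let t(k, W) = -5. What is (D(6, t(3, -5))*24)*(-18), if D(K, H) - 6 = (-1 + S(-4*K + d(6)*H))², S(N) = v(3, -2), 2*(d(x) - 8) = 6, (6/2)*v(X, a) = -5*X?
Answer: -18144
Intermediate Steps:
v(X, a) = -5*X/3 (v(X, a) = (-5*X)/3 = -5*X/3)
d(x) = 11 (d(x) = 8 + (½)*6 = 8 + 3 = 11)
S(N) = -5 (S(N) = -5/3*3 = -5)
D(K, H) = 42 (D(K, H) = 6 + (-1 - 5)² = 6 + (-6)² = 6 + 36 = 42)
(D(6, t(3, -5))*24)*(-18) = (42*24)*(-18) = 1008*(-18) = -18144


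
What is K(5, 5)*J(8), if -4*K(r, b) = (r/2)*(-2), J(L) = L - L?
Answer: 0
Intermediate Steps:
J(L) = 0
K(r, b) = r/4 (K(r, b) = -r/2*(-2)/4 = -(-1)*r/4 = r/4)
K(5, 5)*J(8) = ((¼)*5)*0 = (5/4)*0 = 0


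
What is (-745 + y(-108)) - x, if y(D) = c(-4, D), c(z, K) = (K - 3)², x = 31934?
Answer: -20358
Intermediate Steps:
c(z, K) = (-3 + K)²
y(D) = (-3 + D)²
(-745 + y(-108)) - x = (-745 + (-3 - 108)²) - 1*31934 = (-745 + (-111)²) - 31934 = (-745 + 12321) - 31934 = 11576 - 31934 = -20358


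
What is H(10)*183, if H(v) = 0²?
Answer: 0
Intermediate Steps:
H(v) = 0
H(10)*183 = 0*183 = 0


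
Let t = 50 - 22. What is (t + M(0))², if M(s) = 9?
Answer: 1369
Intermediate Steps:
t = 28
(t + M(0))² = (28 + 9)² = 37² = 1369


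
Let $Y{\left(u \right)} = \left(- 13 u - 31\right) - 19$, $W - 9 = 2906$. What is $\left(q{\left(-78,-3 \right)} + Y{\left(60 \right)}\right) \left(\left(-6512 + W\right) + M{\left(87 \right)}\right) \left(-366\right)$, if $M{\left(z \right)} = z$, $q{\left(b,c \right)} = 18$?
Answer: $-1043143920$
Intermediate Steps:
$W = 2915$ ($W = 9 + 2906 = 2915$)
$Y{\left(u \right)} = -50 - 13 u$ ($Y{\left(u \right)} = \left(-31 - 13 u\right) - 19 = -50 - 13 u$)
$\left(q{\left(-78,-3 \right)} + Y{\left(60 \right)}\right) \left(\left(-6512 + W\right) + M{\left(87 \right)}\right) \left(-366\right) = \left(18 - 830\right) \left(\left(-6512 + 2915\right) + 87\right) \left(-366\right) = \left(18 - 830\right) \left(-3597 + 87\right) \left(-366\right) = \left(18 - 830\right) \left(-3510\right) \left(-366\right) = \left(-812\right) \left(-3510\right) \left(-366\right) = 2850120 \left(-366\right) = -1043143920$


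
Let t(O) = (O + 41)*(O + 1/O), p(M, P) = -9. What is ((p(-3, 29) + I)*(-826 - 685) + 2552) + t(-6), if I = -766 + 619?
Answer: 1428313/6 ≈ 2.3805e+5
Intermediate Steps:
I = -147
t(O) = (41 + O)*(O + 1/O)
((p(-3, 29) + I)*(-826 - 685) + 2552) + t(-6) = ((-9 - 147)*(-826 - 685) + 2552) + (1 + (-6)² + 41*(-6) + 41/(-6)) = (-156*(-1511) + 2552) + (1 + 36 - 246 + 41*(-⅙)) = (235716 + 2552) + (1 + 36 - 246 - 41/6) = 238268 - 1295/6 = 1428313/6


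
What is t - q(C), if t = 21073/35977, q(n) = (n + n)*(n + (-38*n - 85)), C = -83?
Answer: 17832956525/35977 ≈ 4.9568e+5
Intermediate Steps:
q(n) = 2*n*(-85 - 37*n) (q(n) = (2*n)*(n + (-85 - 38*n)) = (2*n)*(-85 - 37*n) = 2*n*(-85 - 37*n))
t = 21073/35977 (t = 21073*(1/35977) = 21073/35977 ≈ 0.58574)
t - q(C) = 21073/35977 - (-2)*(-83)*(85 + 37*(-83)) = 21073/35977 - (-2)*(-83)*(85 - 3071) = 21073/35977 - (-2)*(-83)*(-2986) = 21073/35977 - 1*(-495676) = 21073/35977 + 495676 = 17832956525/35977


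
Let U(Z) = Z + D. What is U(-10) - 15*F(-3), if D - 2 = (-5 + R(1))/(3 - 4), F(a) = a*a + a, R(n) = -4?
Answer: -89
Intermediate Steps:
F(a) = a + a² (F(a) = a² + a = a + a²)
D = 11 (D = 2 + (-5 - 4)/(3 - 4) = 2 - 9/(-1) = 2 - 9*(-1) = 2 + 9 = 11)
U(Z) = 11 + Z (U(Z) = Z + 11 = 11 + Z)
U(-10) - 15*F(-3) = (11 - 10) - (-45)*(1 - 3) = 1 - (-45)*(-2) = 1 - 15*6 = 1 - 90 = -89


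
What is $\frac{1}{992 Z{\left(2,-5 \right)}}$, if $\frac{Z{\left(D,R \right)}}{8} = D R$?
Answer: $- \frac{1}{79360} \approx -1.2601 \cdot 10^{-5}$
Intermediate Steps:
$Z{\left(D,R \right)} = 8 D R$
$\frac{1}{992 Z{\left(2,-5 \right)}} = \frac{1}{992 \cdot 8 \cdot 2 \left(-5\right)} = \frac{1}{992 \left(-80\right)} = \frac{1}{-79360} = - \frac{1}{79360}$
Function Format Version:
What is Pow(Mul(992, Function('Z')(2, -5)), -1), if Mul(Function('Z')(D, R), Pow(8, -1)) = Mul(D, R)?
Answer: Rational(-1, 79360) ≈ -1.2601e-5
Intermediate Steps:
Function('Z')(D, R) = Mul(8, D, R) (Function('Z')(D, R) = Mul(8, Mul(D, R)) = Mul(8, D, R))
Pow(Mul(992, Function('Z')(2, -5)), -1) = Pow(Mul(992, Mul(8, 2, -5)), -1) = Pow(Mul(992, -80), -1) = Pow(-79360, -1) = Rational(-1, 79360)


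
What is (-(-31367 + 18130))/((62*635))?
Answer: 427/1270 ≈ 0.33622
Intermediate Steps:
(-(-31367 + 18130))/((62*635)) = -1*(-13237)/39370 = 13237*(1/39370) = 427/1270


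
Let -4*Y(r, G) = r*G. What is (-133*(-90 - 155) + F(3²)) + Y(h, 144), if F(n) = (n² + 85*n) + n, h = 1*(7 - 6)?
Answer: 33404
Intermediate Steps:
h = 1 (h = 1*1 = 1)
F(n) = n² + 86*n
Y(r, G) = -G*r/4 (Y(r, G) = -r*G/4 = -G*r/4)
(-133*(-90 - 155) + F(3²)) + Y(h, 144) = (-133*(-90 - 155) + 3²*(86 + 3²)) - ¼*144*1 = (-133*(-245) + 9*(86 + 9)) - 36 = (32585 + 9*95) - 36 = (32585 + 855) - 36 = 33440 - 36 = 33404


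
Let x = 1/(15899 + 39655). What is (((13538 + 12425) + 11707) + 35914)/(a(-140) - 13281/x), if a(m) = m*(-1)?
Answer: -36792/368906267 ≈ -9.9733e-5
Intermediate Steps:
a(m) = -m
x = 1/55554 ≈ 1.8001e-5
(((13538 + 12425) + 11707) + 35914)/(a(-140) - 13281/x) = (((13538 + 12425) + 11707) + 35914)/(-1*(-140) - 13281/1/55554) = ((25963 + 11707) + 35914)/(140 - 13281*55554) = (37670 + 35914)/(140 - 737812674) = 73584/(-737812534) = 73584*(-1/737812534) = -36792/368906267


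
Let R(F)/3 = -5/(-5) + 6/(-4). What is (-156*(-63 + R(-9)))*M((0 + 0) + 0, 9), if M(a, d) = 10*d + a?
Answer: 905580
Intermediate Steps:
R(F) = -3/2 (R(F) = 3*(-5/(-5) + 6/(-4)) = 3*(-5*(-⅕) + 6*(-¼)) = 3*(1 - 3/2) = 3*(-½) = -3/2)
M(a, d) = a + 10*d
(-156*(-63 + R(-9)))*M((0 + 0) + 0, 9) = (-156*(-63 - 3/2))*(((0 + 0) + 0) + 10*9) = (-156*(-129/2))*((0 + 0) + 90) = 10062*(0 + 90) = 10062*90 = 905580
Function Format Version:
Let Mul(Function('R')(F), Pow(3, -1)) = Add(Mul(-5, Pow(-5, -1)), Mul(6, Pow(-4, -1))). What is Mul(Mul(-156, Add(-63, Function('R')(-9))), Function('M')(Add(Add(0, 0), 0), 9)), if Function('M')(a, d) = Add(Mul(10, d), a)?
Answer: 905580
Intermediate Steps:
Function('R')(F) = Rational(-3, 2) (Function('R')(F) = Mul(3, Add(Mul(-5, Pow(-5, -1)), Mul(6, Pow(-4, -1)))) = Mul(3, Add(Mul(-5, Rational(-1, 5)), Mul(6, Rational(-1, 4)))) = Mul(3, Add(1, Rational(-3, 2))) = Mul(3, Rational(-1, 2)) = Rational(-3, 2))
Function('M')(a, d) = Add(a, Mul(10, d))
Mul(Mul(-156, Add(-63, Function('R')(-9))), Function('M')(Add(Add(0, 0), 0), 9)) = Mul(Mul(-156, Add(-63, Rational(-3, 2))), Add(Add(Add(0, 0), 0), Mul(10, 9))) = Mul(Mul(-156, Rational(-129, 2)), Add(Add(0, 0), 90)) = Mul(10062, Add(0, 90)) = Mul(10062, 90) = 905580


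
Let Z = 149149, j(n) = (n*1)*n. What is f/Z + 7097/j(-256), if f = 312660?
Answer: 21548996213/9774628864 ≈ 2.2046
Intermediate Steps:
j(n) = n**2 (j(n) = n*n = n**2)
f/Z + 7097/j(-256) = 312660/149149 + 7097/((-256)**2) = 312660*(1/149149) + 7097/65536 = 312660/149149 + 7097*(1/65536) = 312660/149149 + 7097/65536 = 21548996213/9774628864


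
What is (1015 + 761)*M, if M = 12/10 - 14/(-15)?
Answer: 18944/5 ≈ 3788.8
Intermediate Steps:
M = 32/15 (M = 12*(⅒) - 14*(-1/15) = 6/5 + 14/15 = 32/15 ≈ 2.1333)
(1015 + 761)*M = (1015 + 761)*(32/15) = 1776*(32/15) = 18944/5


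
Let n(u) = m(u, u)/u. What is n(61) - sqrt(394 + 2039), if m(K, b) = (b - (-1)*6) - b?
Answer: 6/61 - sqrt(2433) ≈ -49.227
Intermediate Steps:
m(K, b) = 6 (m(K, b) = (b - 1*(-6)) - b = (b + 6) - b = (6 + b) - b = 6)
n(u) = 6/u
n(61) - sqrt(394 + 2039) = 6/61 - sqrt(394 + 2039) = 6*(1/61) - sqrt(2433) = 6/61 - sqrt(2433)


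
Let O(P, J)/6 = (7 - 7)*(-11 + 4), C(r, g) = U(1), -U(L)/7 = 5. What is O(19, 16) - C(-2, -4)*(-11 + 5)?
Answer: -210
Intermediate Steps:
U(L) = -35 (U(L) = -7*5 = -35)
C(r, g) = -35
O(P, J) = 0 (O(P, J) = 6*((7 - 7)*(-11 + 4)) = 6*(0*(-7)) = 6*0 = 0)
O(19, 16) - C(-2, -4)*(-11 + 5) = 0 - (-35)*(-11 + 5) = 0 - (-35)*(-6) = 0 - 1*210 = 0 - 210 = -210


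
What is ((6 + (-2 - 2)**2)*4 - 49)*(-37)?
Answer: -1443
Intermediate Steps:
((6 + (-2 - 2)**2)*4 - 49)*(-37) = ((6 + (-4)**2)*4 - 49)*(-37) = ((6 + 16)*4 - 49)*(-37) = (22*4 - 49)*(-37) = (88 - 49)*(-37) = 39*(-37) = -1443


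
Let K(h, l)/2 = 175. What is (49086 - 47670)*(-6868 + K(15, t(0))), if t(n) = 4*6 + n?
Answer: -9229488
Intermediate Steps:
t(n) = 24 + n
K(h, l) = 350 (K(h, l) = 2*175 = 350)
(49086 - 47670)*(-6868 + K(15, t(0))) = (49086 - 47670)*(-6868 + 350) = 1416*(-6518) = -9229488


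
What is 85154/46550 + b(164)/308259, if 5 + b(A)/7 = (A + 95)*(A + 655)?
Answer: 973137607/146423025 ≈ 6.6461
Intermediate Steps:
b(A) = -35 + 7*(95 + A)*(655 + A) (b(A) = -35 + 7*((A + 95)*(A + 655)) = -35 + 7*((95 + A)*(655 + A)) = -35 + 7*(95 + A)*(655 + A))
85154/46550 + b(164)/308259 = 85154/46550 + (435540 + 7*164² + 5250*164)/308259 = 85154*(1/46550) + (435540 + 7*26896 + 861000)*(1/308259) = 42577/23275 + (435540 + 188272 + 861000)*(1/308259) = 42577/23275 + 1484812*(1/308259) = 42577/23275 + 212116/44037 = 973137607/146423025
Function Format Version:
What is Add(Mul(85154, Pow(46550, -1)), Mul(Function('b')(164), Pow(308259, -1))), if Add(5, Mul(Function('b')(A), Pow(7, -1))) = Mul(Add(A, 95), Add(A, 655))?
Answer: Rational(973137607, 146423025) ≈ 6.6461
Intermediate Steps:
Function('b')(A) = Add(-35, Mul(7, Add(95, A), Add(655, A))) (Function('b')(A) = Add(-35, Mul(7, Mul(Add(A, 95), Add(A, 655)))) = Add(-35, Mul(7, Mul(Add(95, A), Add(655, A)))) = Add(-35, Mul(7, Add(95, A), Add(655, A))))
Add(Mul(85154, Pow(46550, -1)), Mul(Function('b')(164), Pow(308259, -1))) = Add(Mul(85154, Pow(46550, -1)), Mul(Add(435540, Mul(7, Pow(164, 2)), Mul(5250, 164)), Pow(308259, -1))) = Add(Mul(85154, Rational(1, 46550)), Mul(Add(435540, Mul(7, 26896), 861000), Rational(1, 308259))) = Add(Rational(42577, 23275), Mul(Add(435540, 188272, 861000), Rational(1, 308259))) = Add(Rational(42577, 23275), Mul(1484812, Rational(1, 308259))) = Add(Rational(42577, 23275), Rational(212116, 44037)) = Rational(973137607, 146423025)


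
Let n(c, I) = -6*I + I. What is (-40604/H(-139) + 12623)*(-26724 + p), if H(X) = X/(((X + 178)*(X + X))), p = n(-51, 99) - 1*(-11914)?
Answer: 48279454145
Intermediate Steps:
n(c, I) = -5*I
p = 11419 (p = -5*99 - 1*(-11914) = -495 + 11914 = 11419)
H(X) = 1/(2*(178 + X)) (H(X) = X/(((178 + X)*(2*X))) = X/((2*X*(178 + X))) = X*(1/(2*X*(178 + X))) = 1/(2*(178 + X)))
(-40604/H(-139) + 12623)*(-26724 + p) = (-40604/(1/(2*(178 - 139))) + 12623)*(-26724 + 11419) = (-40604/((1/2)/39) + 12623)*(-15305) = (-40604/((1/2)*(1/39)) + 12623)*(-15305) = (-40604/1/78 + 12623)*(-15305) = (-40604*78 + 12623)*(-15305) = (-3167112 + 12623)*(-15305) = -3154489*(-15305) = 48279454145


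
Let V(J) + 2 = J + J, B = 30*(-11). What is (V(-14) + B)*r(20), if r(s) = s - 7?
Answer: -4680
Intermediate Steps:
r(s) = -7 + s
B = -330
V(J) = -2 + 2*J (V(J) = -2 + (J + J) = -2 + 2*J)
(V(-14) + B)*r(20) = ((-2 + 2*(-14)) - 330)*(-7 + 20) = ((-2 - 28) - 330)*13 = (-30 - 330)*13 = -360*13 = -4680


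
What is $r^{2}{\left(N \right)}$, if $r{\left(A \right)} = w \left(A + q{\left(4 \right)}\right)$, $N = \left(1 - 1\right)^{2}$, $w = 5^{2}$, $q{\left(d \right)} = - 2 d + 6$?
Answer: $2500$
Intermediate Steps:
$q{\left(d \right)} = 6 - 2 d$
$w = 25$
$N = 0$ ($N = 0^{2} = 0$)
$r{\left(A \right)} = -50 + 25 A$ ($r{\left(A \right)} = 25 \left(A + \left(6 - 8\right)\right) = 25 \left(A - 2\right) = 25 \left(-2 + A\right) = -50 + 25 A$)
$r^{2}{\left(N \right)} = \left(-50 + 25 \cdot 0\right)^{2} = \left(-50 + 0\right)^{2} = \left(-50\right)^{2} = 2500$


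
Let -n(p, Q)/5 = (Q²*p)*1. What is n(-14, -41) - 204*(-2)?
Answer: 118078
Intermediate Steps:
n(p, Q) = -5*p*Q² (n(p, Q) = -5*Q²*p = -5*p*Q²)
n(-14, -41) - 204*(-2) = -5*(-14)*(-41)² - 204*(-2) = -5*(-14)*1681 - 1*(-408) = 117670 + 408 = 118078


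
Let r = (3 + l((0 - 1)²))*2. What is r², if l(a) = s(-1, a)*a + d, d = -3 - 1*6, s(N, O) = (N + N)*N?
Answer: 64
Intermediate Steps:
s(N, O) = 2*N² (s(N, O) = (2*N)*N = 2*N²)
d = -9 (d = -3 - 6 = -9)
l(a) = -9 + 2*a (l(a) = (2*(-1)²)*a - 9 = (2*1)*a - 9 = 2*a - 9 = -9 + 2*a)
r = -8 (r = (3 + (-9 + 2*(0 - 1)²))*2 = (3 + (-9 + 2*(-1)²))*2 = (3 + (-9 + 2*1))*2 = (3 + (-9 + 2))*2 = (3 - 7)*2 = -4*2 = -8)
r² = (-8)² = 64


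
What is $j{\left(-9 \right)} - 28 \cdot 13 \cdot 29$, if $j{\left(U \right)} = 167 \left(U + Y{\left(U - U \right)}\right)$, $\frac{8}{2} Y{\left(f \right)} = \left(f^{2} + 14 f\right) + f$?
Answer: $-12059$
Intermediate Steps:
$Y{\left(f \right)} = \frac{f^{2}}{4} + \frac{15 f}{4}$ ($Y{\left(f \right)} = \frac{\left(f^{2} + 14 f\right) + f}{4} = \frac{f^{2} + 15 f}{4} = \frac{f^{2}}{4} + \frac{15 f}{4}$)
$j{\left(U \right)} = 167 U$ ($j{\left(U \right)} = 167 \left(U + \frac{\left(U - U\right) \left(15 + \left(U - U\right)\right)}{4}\right) = 167 \left(U + \frac{1}{4} \cdot 0 \left(15 + 0\right)\right) = 167 \left(U + \frac{1}{4} \cdot 0 \cdot 15\right) = 167 \left(U + 0\right) = 167 U$)
$j{\left(-9 \right)} - 28 \cdot 13 \cdot 29 = 167 \left(-9\right) - 28 \cdot 13 \cdot 29 = -1503 - 364 \cdot 29 = -1503 - 10556 = -12059$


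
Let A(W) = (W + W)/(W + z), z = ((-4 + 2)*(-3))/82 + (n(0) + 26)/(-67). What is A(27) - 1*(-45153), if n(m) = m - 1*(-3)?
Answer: 3304490031/73181 ≈ 45155.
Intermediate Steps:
n(m) = 3 + m (n(m) = m + 3 = 3 + m)
z = -988/2747 (z = ((-4 + 2)*(-3))/82 + ((3 + 0) + 26)/(-67) = -2*(-3)*(1/82) + (3 + 26)*(-1/67) = 6*(1/82) + 29*(-1/67) = 3/41 - 29/67 = -988/2747 ≈ -0.35966)
A(W) = 2*W/(-988/2747 + W) (A(W) = (W + W)/(W - 988/2747) = (2*W)/(-988/2747 + W) = 2*W/(-988/2747 + W))
A(27) - 1*(-45153) = 5494*27/(-988 + 2747*27) - 1*(-45153) = 5494*27/(-988 + 74169) + 45153 = 5494*27/73181 + 45153 = 5494*27*(1/73181) + 45153 = 148338/73181 + 45153 = 3304490031/73181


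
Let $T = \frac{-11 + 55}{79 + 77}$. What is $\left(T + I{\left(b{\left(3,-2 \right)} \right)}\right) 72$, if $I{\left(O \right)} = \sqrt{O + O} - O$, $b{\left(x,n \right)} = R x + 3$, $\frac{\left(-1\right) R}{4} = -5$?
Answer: $- \frac{58704}{13} + 216 \sqrt{14} \approx -3707.5$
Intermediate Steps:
$R = 20$ ($R = \left(-4\right) \left(-5\right) = 20$)
$b{\left(x,n \right)} = 3 + 20 x$ ($b{\left(x,n \right)} = 20 x + 3 = 3 + 20 x$)
$I{\left(O \right)} = - O + \sqrt{2} \sqrt{O}$ ($I{\left(O \right)} = \sqrt{2 O} - O = \sqrt{2} \sqrt{O} - O = - O + \sqrt{2} \sqrt{O}$)
$T = \frac{11}{39}$ ($T = \frac{44}{156} = 44 \cdot \frac{1}{156} = \frac{11}{39} \approx 0.28205$)
$\left(T + I{\left(b{\left(3,-2 \right)} \right)}\right) 72 = \left(\frac{11}{39} - \left(3 + 60 - \sqrt{2} \sqrt{3 + 20 \cdot 3}\right)\right) 72 = \left(\frac{11}{39} + \left(- (3 + 60) + \sqrt{2} \sqrt{3 + 60}\right)\right) 72 = \left(\frac{11}{39} - \left(63 - \sqrt{2} \sqrt{63}\right)\right) 72 = \left(\frac{11}{39} - \left(63 - \sqrt{2} \cdot 3 \sqrt{7}\right)\right) 72 = \left(\frac{11}{39} - \left(63 - 3 \sqrt{14}\right)\right) 72 = \left(- \frac{2446}{39} + 3 \sqrt{14}\right) 72 = - \frac{58704}{13} + 216 \sqrt{14}$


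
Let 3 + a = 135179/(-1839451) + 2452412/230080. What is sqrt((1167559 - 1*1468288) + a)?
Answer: I*sqrt(210406220122507184845724115)/26451305380 ≈ 548.38*I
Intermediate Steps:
a = 802581765813/105805221520 (a = -3 + (135179/(-1839451) + 2452412/230080) = -3 + (135179*(-1/1839451) + 2452412*(1/230080)) = -3 + (-135179/1839451 + 613103/57520) = -3 + 1119997430373/105805221520 = 802581765813/105805221520 ≈ 7.5855)
sqrt((1167559 - 1*1468288) + a) = sqrt((1167559 - 1*1468288) + 802581765813/105805221520) = sqrt((1167559 - 1468288) + 802581765813/105805221520) = sqrt(-300729 + 802581765813/105805221520) = sqrt(-31817895880722267/105805221520) = I*sqrt(210406220122507184845724115)/26451305380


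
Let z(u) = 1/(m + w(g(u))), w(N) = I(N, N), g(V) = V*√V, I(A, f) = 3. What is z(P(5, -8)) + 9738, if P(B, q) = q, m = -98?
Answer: 925109/95 ≈ 9738.0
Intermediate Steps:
g(V) = V^(3/2)
w(N) = 3
z(u) = -1/95 (z(u) = 1/(-98 + 3) = 1/(-95) = -1/95)
z(P(5, -8)) + 9738 = -1/95 + 9738 = 925109/95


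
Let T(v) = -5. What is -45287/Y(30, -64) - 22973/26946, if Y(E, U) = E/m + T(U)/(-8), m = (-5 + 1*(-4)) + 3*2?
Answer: 3253568347/673650 ≈ 4829.8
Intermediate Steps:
m = -3 (m = (-5 - 4) + 6 = -9 + 6 = -3)
Y(E, U) = 5/8 - E/3 (Y(E, U) = E/(-3) - 5/(-8) = E*(-⅓) - 5*(-⅛) = -E/3 + 5/8 = 5/8 - E/3)
-45287/Y(30, -64) - 22973/26946 = -45287/(5/8 - ⅓*30) - 22973/26946 = -45287/(5/8 - 10) - 22973*1/26946 = -45287/(-75/8) - 22973/26946 = -45287*(-8/75) - 22973/26946 = 362296/75 - 22973/26946 = 3253568347/673650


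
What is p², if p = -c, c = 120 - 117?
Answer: 9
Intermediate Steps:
c = 3
p = -3 (p = -1*3 = -3)
p² = (-3)² = 9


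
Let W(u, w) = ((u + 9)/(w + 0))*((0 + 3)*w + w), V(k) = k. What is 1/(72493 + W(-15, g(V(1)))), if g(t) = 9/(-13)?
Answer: 1/72469 ≈ 1.3799e-5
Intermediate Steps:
g(t) = -9/13 (g(t) = 9*(-1/13) = -9/13)
W(u, w) = 36 + 4*u (W(u, w) = ((9 + u)/w)*(3*w + w) = ((9 + u)/w)*(4*w) = 36 + 4*u)
1/(72493 + W(-15, g(V(1)))) = 1/(72493 + (36 + 4*(-15))) = 1/(72493 + (36 - 60)) = 1/(72493 - 24) = 1/72469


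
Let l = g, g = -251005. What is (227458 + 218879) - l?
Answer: 697342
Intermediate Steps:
l = -251005
(227458 + 218879) - l = (227458 + 218879) - 1*(-251005) = 446337 + 251005 = 697342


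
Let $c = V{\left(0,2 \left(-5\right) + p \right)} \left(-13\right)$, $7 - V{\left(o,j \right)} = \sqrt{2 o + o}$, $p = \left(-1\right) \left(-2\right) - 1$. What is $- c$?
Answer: $91$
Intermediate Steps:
$p = 1$ ($p = 2 - 1 = 1$)
$V{\left(o,j \right)} = 7 - \sqrt{3} \sqrt{o}$ ($V{\left(o,j \right)} = 7 - \sqrt{2 o + o} = 7 - \sqrt{3 o} = 7 - \sqrt{3} \sqrt{o}$)
$c = -91$ ($c = \left(7 - \sqrt{3} \sqrt{0}\right) \left(-13\right) = \left(7 - \sqrt{3} \cdot 0\right) \left(-13\right) = \left(7 + 0\right) \left(-13\right) = 7 \left(-13\right) = -91$)
$- c = \left(-1\right) \left(-91\right) = 91$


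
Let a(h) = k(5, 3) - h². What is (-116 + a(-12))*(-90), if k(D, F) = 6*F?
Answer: 21780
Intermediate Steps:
a(h) = 18 - h² (a(h) = 6*3 - h² = 18 - h²)
(-116 + a(-12))*(-90) = (-116 + (18 - 1*(-12)²))*(-90) = (-116 + (18 - 1*144))*(-90) = (-116 + (18 - 144))*(-90) = (-116 - 126)*(-90) = -242*(-90) = 21780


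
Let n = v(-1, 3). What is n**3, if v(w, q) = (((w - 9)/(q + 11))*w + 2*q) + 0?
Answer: 103823/343 ≈ 302.69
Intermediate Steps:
v(w, q) = 2*q + w*(-9 + w)/(11 + q) (v(w, q) = (((-9 + w)/(11 + q))*w + 2*q) + 0 = (w*(-9 + w)/(11 + q) + 2*q) + 0 = (2*q + w*(-9 + w)/(11 + q)) + 0 = 2*q + w*(-9 + w)/(11 + q))
n = 47/7 (n = ((-1)**2 - 9*(-1) + 2*3**2 + 22*3)/(11 + 3) = (1 + 9 + 2*9 + 66)/14 = (1 + 9 + 18 + 66)/14 = (1/14)*94 = 47/7 ≈ 6.7143)
n**3 = (47/7)**3 = 103823/343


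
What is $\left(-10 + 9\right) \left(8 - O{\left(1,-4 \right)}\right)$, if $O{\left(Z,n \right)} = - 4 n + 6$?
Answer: $14$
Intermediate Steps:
$O{\left(Z,n \right)} = 6 - 4 n$
$\left(-10 + 9\right) \left(8 - O{\left(1,-4 \right)}\right) = \left(-10 + 9\right) \left(8 - \left(6 - -16\right)\right) = - (8 - \left(6 + 16\right)) = - (8 - 22) = \left(-1\right) \left(-14\right) = 14$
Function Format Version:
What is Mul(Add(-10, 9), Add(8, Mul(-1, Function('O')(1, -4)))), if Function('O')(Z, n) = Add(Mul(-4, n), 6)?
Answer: 14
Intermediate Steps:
Function('O')(Z, n) = Add(6, Mul(-4, n))
Mul(Add(-10, 9), Add(8, Mul(-1, Function('O')(1, -4)))) = Mul(Add(-10, 9), Add(8, Mul(-1, Add(6, Mul(-4, -4))))) = Mul(-1, Add(8, Mul(-1, Add(6, 16)))) = Mul(-1, Add(8, Mul(-1, 22))) = Mul(-1, Add(8, -22)) = Mul(-1, -14) = 14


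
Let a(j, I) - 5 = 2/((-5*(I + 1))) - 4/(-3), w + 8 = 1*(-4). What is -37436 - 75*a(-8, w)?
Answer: -417051/11 ≈ -37914.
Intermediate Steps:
w = -12 (w = -8 + 1*(-4) = -8 - 4 = -12)
a(j, I) = 19/3 + 2/(-5 - 5*I) (a(j, I) = 5 + (2/((-5*(I + 1))) - 4/(-3)) = 5 + (2/((-5*(1 + I))) - 4*(-⅓)) = 5 + (2/(-5 - 5*I) + 4/3) = 5 + (4/3 + 2/(-5 - 5*I)) = 19/3 + 2/(-5 - 5*I))
-37436 - 75*a(-8, w) = -37436 - 5*(89 + 95*(-12))/(1 - 12) = -37436 - 5*(89 - 1140)/(-11) = -37436 - 5*(-1)*(-1051)/11 = -37436 - 75*1051/165 = -37436 - 5255/11 = -417051/11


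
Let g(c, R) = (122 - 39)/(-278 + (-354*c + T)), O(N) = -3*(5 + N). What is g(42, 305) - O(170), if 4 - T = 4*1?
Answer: 7951567/15146 ≈ 524.99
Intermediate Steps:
T = 0 (T = 4 - 4 = 0)
O(N) = -15 - 3*N
g(c, R) = 83/(-278 - 354*c) (g(c, R) = (122 - 39)/(-278 + (-354*c + 0)) = 83/(-278 - 354*c))
g(42, 305) - O(170) = -83/(278 + 354*42) - (-15 - 3*170) = -83/(278 + 14868) - (-15 - 510) = -83/15146 - 1*(-525) = -83*1/15146 + 525 = -83/15146 + 525 = 7951567/15146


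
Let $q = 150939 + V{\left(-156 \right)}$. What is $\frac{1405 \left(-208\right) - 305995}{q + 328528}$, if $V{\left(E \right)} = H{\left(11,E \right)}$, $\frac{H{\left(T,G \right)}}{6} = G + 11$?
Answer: $- \frac{598235}{478597} \approx -1.25$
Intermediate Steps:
$H{\left(T,G \right)} = 66 + 6 G$ ($H{\left(T,G \right)} = 6 \left(G + 11\right) = 6 \left(11 + G\right) = 66 + 6 G$)
$V{\left(E \right)} = 66 + 6 E$
$q = 150069$ ($q = 150939 + \left(66 + 6 \left(-156\right)\right) = 150939 + \left(66 - 936\right) = 150939 - 870 = 150069$)
$\frac{1405 \left(-208\right) - 305995}{q + 328528} = \frac{1405 \left(-208\right) - 305995}{150069 + 328528} = \frac{-292240 - 305995}{478597} = \left(-598235\right) \frac{1}{478597} = - \frac{598235}{478597}$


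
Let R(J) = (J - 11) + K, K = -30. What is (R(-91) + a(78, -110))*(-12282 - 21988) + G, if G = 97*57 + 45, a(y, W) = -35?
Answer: 5728664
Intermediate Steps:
R(J) = -41 + J (R(J) = (J - 11) - 30 = (-11 + J) - 30 = -41 + J)
G = 5574 (G = 5529 + 45 = 5574)
(R(-91) + a(78, -110))*(-12282 - 21988) + G = ((-41 - 91) - 35)*(-12282 - 21988) + 5574 = (-132 - 35)*(-34270) + 5574 = -167*(-34270) + 5574 = 5723090 + 5574 = 5728664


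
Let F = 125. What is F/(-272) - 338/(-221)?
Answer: 291/272 ≈ 1.0699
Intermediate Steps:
F/(-272) - 338/(-221) = 125/(-272) - 338/(-221) = 125*(-1/272) - 338*(-1/221) = -125/272 + 26/17 = 291/272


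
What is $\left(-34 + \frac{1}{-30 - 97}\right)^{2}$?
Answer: $\frac{18653761}{16129} \approx 1156.5$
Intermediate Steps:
$\left(-34 + \frac{1}{-30 - 97}\right)^{2} = \left(-34 + \frac{1}{-127}\right)^{2} = \left(-34 - \frac{1}{127}\right)^{2} = \left(- \frac{4319}{127}\right)^{2} = \frac{18653761}{16129}$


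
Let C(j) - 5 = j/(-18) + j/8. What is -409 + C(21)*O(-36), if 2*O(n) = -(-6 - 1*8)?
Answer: -8731/24 ≈ -363.79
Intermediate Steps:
O(n) = 7 (O(n) = (-(-6 - 1*8))/2 = (-(-6 - 8))/2 = (-1*(-14))/2 = (½)*14 = 7)
C(j) = 5 + 5*j/72 (C(j) = 5 + (j/(-18) + j/8) = 5 + (j*(-1/18) + j*(⅛)) = 5 + (-j/18 + j/8) = 5 + 5*j/72)
-409 + C(21)*O(-36) = -409 + (5 + (5/72)*21)*7 = -409 + (5 + 35/24)*7 = -409 + (155/24)*7 = -409 + 1085/24 = -8731/24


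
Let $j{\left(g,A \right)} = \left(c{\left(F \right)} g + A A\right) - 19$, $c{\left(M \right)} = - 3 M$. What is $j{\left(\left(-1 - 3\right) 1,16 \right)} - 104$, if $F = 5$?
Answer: $193$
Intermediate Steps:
$j{\left(g,A \right)} = -19 + A^{2} - 15 g$ ($j{\left(g,A \right)} = \left(\left(-3\right) 5 g + A A\right) - 19 = \left(- 15 g + A^{2}\right) - 19 = \left(A^{2} - 15 g\right) - 19 = -19 + A^{2} - 15 g$)
$j{\left(\left(-1 - 3\right) 1,16 \right)} - 104 = \left(-19 + 16^{2} - 15 \left(-1 - 3\right) 1\right) - 104 = \left(-19 + 256 - 15 \left(\left(-4\right) 1\right)\right) - 104 = \left(-19 + 256 - -60\right) - 104 = \left(-19 + 256 + 60\right) - 104 = 297 - 104 = 193$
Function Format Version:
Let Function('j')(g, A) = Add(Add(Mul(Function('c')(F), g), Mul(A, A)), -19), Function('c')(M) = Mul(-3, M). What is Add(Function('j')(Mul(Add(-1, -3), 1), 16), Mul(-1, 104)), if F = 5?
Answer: 193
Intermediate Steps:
Function('j')(g, A) = Add(-19, Pow(A, 2), Mul(-15, g)) (Function('j')(g, A) = Add(Add(Mul(Mul(-3, 5), g), Mul(A, A)), -19) = Add(Add(Mul(-15, g), Pow(A, 2)), -19) = Add(Add(Pow(A, 2), Mul(-15, g)), -19) = Add(-19, Pow(A, 2), Mul(-15, g)))
Add(Function('j')(Mul(Add(-1, -3), 1), 16), Mul(-1, 104)) = Add(Add(-19, Pow(16, 2), Mul(-15, Mul(Add(-1, -3), 1))), Mul(-1, 104)) = Add(Add(-19, 256, Mul(-15, Mul(-4, 1))), -104) = Add(Add(-19, 256, Mul(-15, -4)), -104) = Add(Add(-19, 256, 60), -104) = Add(297, -104) = 193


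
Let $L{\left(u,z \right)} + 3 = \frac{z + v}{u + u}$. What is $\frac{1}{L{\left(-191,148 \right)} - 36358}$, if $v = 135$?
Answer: $- \frac{382}{13890185} \approx -2.7501 \cdot 10^{-5}$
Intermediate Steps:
$L{\left(u,z \right)} = -3 + \frac{135 + z}{2 u}$ ($L{\left(u,z \right)} = -3 + \frac{z + 135}{u + u} = -3 + \frac{135 + z}{2 u}$)
$\frac{1}{L{\left(-191,148 \right)} - 36358} = \frac{1}{\frac{135 + 148 - -1146}{2 \left(-191\right)} - 36358} = \frac{1}{\frac{1}{2} \left(- \frac{1}{191}\right) \left(135 + 148 + 1146\right) - 36358} = \frac{1}{\frac{1}{2} \left(- \frac{1}{191}\right) 1429 - 36358} = \frac{1}{- \frac{1429}{382} - 36358} = \frac{1}{- \frac{13890185}{382}} = - \frac{382}{13890185}$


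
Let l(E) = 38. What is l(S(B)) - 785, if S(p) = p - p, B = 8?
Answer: -747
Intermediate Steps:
S(p) = 0
l(S(B)) - 785 = 38 - 785 = -747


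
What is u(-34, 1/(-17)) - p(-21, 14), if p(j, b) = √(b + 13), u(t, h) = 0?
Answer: -3*√3 ≈ -5.1962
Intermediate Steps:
p(j, b) = √(13 + b)
u(-34, 1/(-17)) - p(-21, 14) = 0 - √(13 + 14) = 0 - √27 = 0 - 3*√3 = -3*√3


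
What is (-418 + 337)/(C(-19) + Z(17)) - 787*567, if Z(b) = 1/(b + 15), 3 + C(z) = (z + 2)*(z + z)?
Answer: -3060685575/6859 ≈ -4.4623e+5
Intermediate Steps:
C(z) = -3 + 2*z*(2 + z) (C(z) = -3 + (z + 2)*(z + z) = -3 + (2 + z)*(2*z) = -3 + 2*z*(2 + z))
Z(b) = 1/(15 + b)
(-418 + 337)/(C(-19) + Z(17)) - 787*567 = (-418 + 337)/((-3 + 2*(-19)**2 + 4*(-19)) + 1/(15 + 17)) - 787*567 = -81/((-3 + 2*361 - 76) + 1/32) - 446229 = -81/((-3 + 722 - 76) + 1/32) - 446229 = -81/(643 + 1/32) - 446229 = -81/20577/32 - 446229 = -81*32/20577 - 446229 = -864/6859 - 446229 = -3060685575/6859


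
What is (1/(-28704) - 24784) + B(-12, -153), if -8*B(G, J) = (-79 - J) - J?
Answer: -712214413/28704 ≈ -24812.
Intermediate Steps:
B(G, J) = 79/8 + J/4 (B(G, J) = -((-79 - J) - J)/8 = -(-79 - 2*J)/8 = 79/8 + J/4)
(1/(-28704) - 24784) + B(-12, -153) = (1/(-28704) - 24784) + (79/8 + (¼)*(-153)) = (-1/28704 - 24784) + (79/8 - 153/4) = -711399937/28704 - 227/8 = -712214413/28704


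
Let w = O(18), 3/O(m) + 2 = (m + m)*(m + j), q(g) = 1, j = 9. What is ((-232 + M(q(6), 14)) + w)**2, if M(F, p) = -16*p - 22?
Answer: 214977813649/940900 ≈ 2.2848e+5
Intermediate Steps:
M(F, p) = -22 - 16*p
O(m) = 3/(-2 + 2*m*(9 + m)) (O(m) = 3/(-2 + (m + m)*(m + 9)) = 3/(-2 + (2*m)*(9 + m)) = 3/(-2 + 2*m*(9 + m)))
w = 3/970 (w = 3/(2*(-1 + 18**2 + 9*18)) = 3/(2*(-1 + 324 + 162)) = (3/2)/485 = (3/2)*(1/485) = 3/970 ≈ 0.0030928)
((-232 + M(q(6), 14)) + w)**2 = ((-232 + (-22 - 16*14)) + 3/970)**2 = ((-232 + (-22 - 224)) + 3/970)**2 = ((-232 - 246) + 3/970)**2 = (-478 + 3/970)**2 = (-463657/970)**2 = 214977813649/940900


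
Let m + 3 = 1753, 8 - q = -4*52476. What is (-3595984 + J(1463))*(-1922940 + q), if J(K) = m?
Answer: 6157023480552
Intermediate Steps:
q = 209912 (q = 8 - (-4)*52476 = 8 - 1*(-209904) = 8 + 209904 = 209912)
m = 1750 (m = -3 + 1753 = 1750)
J(K) = 1750
(-3595984 + J(1463))*(-1922940 + q) = (-3595984 + 1750)*(-1922940 + 209912) = -3594234*(-1713028) = 6157023480552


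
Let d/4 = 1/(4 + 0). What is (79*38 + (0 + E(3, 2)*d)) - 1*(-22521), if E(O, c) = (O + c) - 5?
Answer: 25523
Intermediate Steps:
d = 1 (d = 4/(4 + 0) = 4/4 = 4*(¼) = 1)
E(O, c) = -5 + O + c
(79*38 + (0 + E(3, 2)*d)) - 1*(-22521) = (79*38 + (0 + (-5 + 3 + 2)*1)) - 1*(-22521) = (3002 + (0 + 0*1)) + 22521 = (3002 + (0 + 0)) + 22521 = (3002 + 0) + 22521 = 3002 + 22521 = 25523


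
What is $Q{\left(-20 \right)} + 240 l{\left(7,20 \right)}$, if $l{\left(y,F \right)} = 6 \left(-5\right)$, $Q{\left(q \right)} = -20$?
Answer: $-7220$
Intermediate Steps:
$l{\left(y,F \right)} = -30$
$Q{\left(-20 \right)} + 240 l{\left(7,20 \right)} = -20 + 240 \left(-30\right) = -20 - 7200 = -7220$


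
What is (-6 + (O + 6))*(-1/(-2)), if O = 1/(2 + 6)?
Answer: 1/16 ≈ 0.062500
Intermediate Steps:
O = ⅛ (O = 1/8 = ⅛ ≈ 0.12500)
(-6 + (O + 6))*(-1/(-2)) = (-6 + (⅛ + 6))*(-1/(-2)) = (-6 + 49/8)*(-1*(-½)) = (⅛)*(½) = 1/16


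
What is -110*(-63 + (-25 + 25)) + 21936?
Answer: 28866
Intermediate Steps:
-110*(-63 + (-25 + 25)) + 21936 = -110*(-63 + 0) + 21936 = -110*(-63) + 21936 = 6930 + 21936 = 28866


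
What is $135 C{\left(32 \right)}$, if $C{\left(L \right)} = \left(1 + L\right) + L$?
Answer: $8775$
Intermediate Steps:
$C{\left(L \right)} = 1 + 2 L$
$135 C{\left(32 \right)} = 135 \left(1 + 2 \cdot 32\right) = 135 \left(1 + 64\right) = 135 \cdot 65 = 8775$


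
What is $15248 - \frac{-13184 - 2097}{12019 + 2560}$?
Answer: $\frac{222315873}{14579} \approx 15249.0$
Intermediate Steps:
$15248 - \frac{-13184 - 2097}{12019 + 2560} = 15248 - - \frac{15281}{14579} = 15248 + \frac{15281}{14579} = \frac{222315873}{14579}$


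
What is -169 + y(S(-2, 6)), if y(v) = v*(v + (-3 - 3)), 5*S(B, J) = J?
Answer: -4369/25 ≈ -174.76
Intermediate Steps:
S(B, J) = J/5
y(v) = v*(-6 + v) (y(v) = v*(v - 6) = v*(-6 + v))
-169 + y(S(-2, 6)) = -169 + ((⅕)*6)*(-6 + (⅕)*6) = -169 + 6*(-6 + 6/5)/5 = -169 + (6/5)*(-24/5) = -169 - 144/25 = -4369/25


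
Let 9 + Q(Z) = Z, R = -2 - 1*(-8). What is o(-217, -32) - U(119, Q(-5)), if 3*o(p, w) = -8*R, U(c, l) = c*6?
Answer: -730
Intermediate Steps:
R = 6 (R = -2 + 8 = 6)
Q(Z) = -9 + Z
U(c, l) = 6*c
o(p, w) = -16 (o(p, w) = (-8*6)/3 = (⅓)*(-48) = -16)
o(-217, -32) - U(119, Q(-5)) = -16 - 6*119 = -16 - 1*714 = -16 - 714 = -730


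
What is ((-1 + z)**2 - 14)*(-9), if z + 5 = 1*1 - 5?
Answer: -774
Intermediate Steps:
z = -9 (z = -5 + (1*1 - 5) = -5 + (1 - 5) = -5 - 4 = -9)
((-1 + z)**2 - 14)*(-9) = ((-1 - 9)**2 - 14)*(-9) = ((-10)**2 - 14)*(-9) = (100 - 14)*(-9) = 86*(-9) = -774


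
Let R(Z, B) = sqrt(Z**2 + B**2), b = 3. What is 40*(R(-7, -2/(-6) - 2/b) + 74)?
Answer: 2960 + 40*sqrt(442)/3 ≈ 3240.3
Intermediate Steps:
R(Z, B) = sqrt(B**2 + Z**2)
40*(R(-7, -2/(-6) - 2/b) + 74) = 40*(sqrt((-2/(-6) - 2/3)**2 + (-7)**2) + 74) = 40*(sqrt((-2*(-1/6) - 2*1/3)**2 + 49) + 74) = 40*(sqrt((1/3 - 2/3)**2 + 49) + 74) = 40*(sqrt((-1/3)**2 + 49) + 74) = 40*(sqrt(1/9 + 49) + 74) = 40*(sqrt(442/9) + 74) = 40*(sqrt(442)/3 + 74) = 40*(74 + sqrt(442)/3) = 2960 + 40*sqrt(442)/3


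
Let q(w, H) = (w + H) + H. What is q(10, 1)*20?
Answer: 240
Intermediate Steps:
q(w, H) = w + 2*H (q(w, H) = (H + w) + H = w + 2*H)
q(10, 1)*20 = (10 + 2*1)*20 = (10 + 2)*20 = 12*20 = 240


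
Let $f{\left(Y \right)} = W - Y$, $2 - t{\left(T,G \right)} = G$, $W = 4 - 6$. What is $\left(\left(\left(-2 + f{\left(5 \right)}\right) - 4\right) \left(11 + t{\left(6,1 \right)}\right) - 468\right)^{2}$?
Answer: $389376$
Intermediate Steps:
$W = -2$ ($W = 4 - 6 = -2$)
$t{\left(T,G \right)} = 2 - G$
$f{\left(Y \right)} = -2 - Y$
$\left(\left(\left(-2 + f{\left(5 \right)}\right) - 4\right) \left(11 + t{\left(6,1 \right)}\right) - 468\right)^{2} = \left(\left(\left(-2 - 7\right) - 4\right) \left(11 + \left(2 - 1\right)\right) - 468\right)^{2} = \left(\left(\left(-2 - 7\right) - 4\right) \left(11 + 1\right) - 468\right)^{2} = \left(\left(-9 - 4\right) 12 - 468\right)^{2} = \left(\left(-13\right) 12 - 468\right)^{2} = \left(-156 - 468\right)^{2} = \left(-624\right)^{2} = 389376$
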